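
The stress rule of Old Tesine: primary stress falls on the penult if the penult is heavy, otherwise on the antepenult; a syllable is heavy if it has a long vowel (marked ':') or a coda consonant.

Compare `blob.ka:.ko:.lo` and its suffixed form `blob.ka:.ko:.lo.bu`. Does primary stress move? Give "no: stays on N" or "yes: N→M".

Base `blob.ka:.ko:.lo` (4 syllables):
  Weights: 2 ka: H, 3 ko: H, 4 lo L.
  The penult (syllable 3, ko:) is heavy, so it takes stress.
  → primary stress on syllable 3.
Suffixed `blob.ka:.ko:.lo.bu` (5 syllables):
  Weights: 3 ko: H, 4 lo L, 5 bu L.
  The penult (syllable 4, lo) is light, so stress falls on the antepenult (syllable 3, ko:).
  → primary stress on syllable 3.

no: stays on 3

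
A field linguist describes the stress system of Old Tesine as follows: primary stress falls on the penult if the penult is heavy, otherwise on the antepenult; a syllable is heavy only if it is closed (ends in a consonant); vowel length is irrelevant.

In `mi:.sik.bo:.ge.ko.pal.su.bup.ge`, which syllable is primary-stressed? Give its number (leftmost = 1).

8

Weights: 7 su L, 8 bup H, 9 ge L.
The penult (syllable 8, bup) is heavy, so it takes stress.
Primary stress: syllable 8 → mi:.sik.bo:.ge.ko.pal.su.ˈbup.ge.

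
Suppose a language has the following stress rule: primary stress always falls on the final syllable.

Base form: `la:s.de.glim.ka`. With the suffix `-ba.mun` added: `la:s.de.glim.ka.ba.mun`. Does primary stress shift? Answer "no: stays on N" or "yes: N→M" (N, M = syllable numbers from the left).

yes: 4→6

Base `la:s.de.glim.ka` (4 syllables):
  The word has 4 syllables; the final syllable is syllable 4 (ka).
  → primary stress on syllable 4.
Suffixed `la:s.de.glim.ka.ba.mun` (6 syllables):
  The word has 6 syllables; the final syllable is syllable 6 (mun).
  → primary stress on syllable 6.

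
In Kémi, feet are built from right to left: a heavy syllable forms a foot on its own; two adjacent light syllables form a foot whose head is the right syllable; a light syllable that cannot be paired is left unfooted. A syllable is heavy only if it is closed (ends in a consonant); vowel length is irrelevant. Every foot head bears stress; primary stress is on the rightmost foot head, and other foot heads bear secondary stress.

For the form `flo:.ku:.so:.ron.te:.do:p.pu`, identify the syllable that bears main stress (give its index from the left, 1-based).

Weights: 1 flo: L, 2 ku: L, 3 so: L, 4 ron H, 5 te: L, 6 do:p H, 7 pu L.
Parse right to left (heavy = foot alone; LL = one foot; stranded L unfooted): flo: (ku:.ˈso:) (ˈron) te: (ˈdo:p) pu.
Foot heads: 3, 4, 6.
Primary stress on the rightmost head = syllable 6.
Primary stress: syllable 6 → flo:.ku:.so:.ron.te:.ˈdo:p.pu.

6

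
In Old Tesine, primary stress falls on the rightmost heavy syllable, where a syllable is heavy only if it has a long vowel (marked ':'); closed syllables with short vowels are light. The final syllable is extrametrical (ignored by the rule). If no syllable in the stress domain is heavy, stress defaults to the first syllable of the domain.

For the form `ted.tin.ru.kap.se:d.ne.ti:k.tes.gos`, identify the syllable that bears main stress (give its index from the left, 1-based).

The final syllable (9, gos) is extrametrical; the stress domain is syllables 1–8.
Weights: 1 ted L, 2 tin L, 3 ru L, 4 kap L, 5 se:d H, 6 ne L, 7 ti:k H, 8 tes L.
Heavy syllables in the domain: 5, 7. The rightmost is syllable 7 (ti:k).
Primary stress: syllable 7 → ted.tin.ru.kap.se:d.ne.ˈti:k.tes.gos.

7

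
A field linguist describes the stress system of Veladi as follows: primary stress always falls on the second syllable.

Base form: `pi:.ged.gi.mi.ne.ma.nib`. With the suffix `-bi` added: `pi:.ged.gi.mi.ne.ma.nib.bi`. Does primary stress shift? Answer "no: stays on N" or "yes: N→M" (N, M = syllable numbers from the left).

Base `pi:.ged.gi.mi.ne.ma.nib` (7 syllables):
  The word has 7 syllables; the second syllable is syllable 2 (ged).
  → primary stress on syllable 2.
Suffixed `pi:.ged.gi.mi.ne.ma.nib.bi` (8 syllables):
  The word has 8 syllables; the second syllable is syllable 2 (ged).
  → primary stress on syllable 2.

no: stays on 2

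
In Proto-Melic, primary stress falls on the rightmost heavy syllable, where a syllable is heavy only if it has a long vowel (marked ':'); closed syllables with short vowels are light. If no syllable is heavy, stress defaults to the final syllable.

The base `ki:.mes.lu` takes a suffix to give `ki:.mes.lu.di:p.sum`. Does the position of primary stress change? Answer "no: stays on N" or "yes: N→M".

yes: 1→4

Base `ki:.mes.lu` (3 syllables):
  Weights: 1 ki: H, 2 mes L, 3 lu L.
  Heavy syllables in the domain: 1. The rightmost is syllable 1 (ki:).
  → primary stress on syllable 1.
Suffixed `ki:.mes.lu.di:p.sum` (5 syllables):
  Weights: 1 ki: H, 2 mes L, 3 lu L, 4 di:p H, 5 sum L.
  Heavy syllables in the domain: 1, 4. The rightmost is syllable 4 (di:p).
  → primary stress on syllable 4.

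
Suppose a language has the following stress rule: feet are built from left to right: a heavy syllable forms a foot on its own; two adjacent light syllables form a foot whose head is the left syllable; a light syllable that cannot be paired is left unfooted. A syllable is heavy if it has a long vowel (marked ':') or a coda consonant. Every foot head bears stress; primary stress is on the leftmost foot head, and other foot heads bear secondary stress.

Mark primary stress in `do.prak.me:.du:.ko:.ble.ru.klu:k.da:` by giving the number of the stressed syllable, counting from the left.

2

Weights: 1 do L, 2 prak H, 3 me: H, 4 du: H, 5 ko: H, 6 ble L, 7 ru L, 8 klu:k H, 9 da: H.
Parse left to right (heavy = foot alone; LL = one foot; stranded L unfooted): do (ˈprak) (ˈme:) (ˈdu:) (ˈko:) (ˈble.ru) (ˈklu:k) (ˈda:).
Foot heads: 2, 3, 4, 5, 6, 8, 9.
Primary stress on the leftmost head = syllable 2.
Primary stress: syllable 2 → do.ˈprak.me:.du:.ko:.ble.ru.klu:k.da:.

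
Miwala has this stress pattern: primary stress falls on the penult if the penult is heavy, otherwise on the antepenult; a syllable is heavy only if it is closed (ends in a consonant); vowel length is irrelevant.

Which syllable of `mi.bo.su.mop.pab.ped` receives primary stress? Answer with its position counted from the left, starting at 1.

Weights: 4 mop H, 5 pab H, 6 ped H.
The penult (syllable 5, pab) is heavy, so it takes stress.
Primary stress: syllable 5 → mi.bo.su.mop.ˈpab.ped.

5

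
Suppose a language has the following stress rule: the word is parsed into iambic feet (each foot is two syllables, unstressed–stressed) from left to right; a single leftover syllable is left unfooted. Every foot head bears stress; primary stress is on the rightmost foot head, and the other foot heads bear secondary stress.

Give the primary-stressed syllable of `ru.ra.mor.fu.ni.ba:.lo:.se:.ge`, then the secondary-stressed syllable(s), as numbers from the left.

primary 8, secondary 2, 4, 6

Parse left to right into iambic (σˈσ) feet: (ru.ˈra) (mor.ˈfu) (ni.ˈba:) (lo:.ˈse:) ge. Syllable 9 is left unfooted.
Foot heads (stressed positions): 2, 4, 6, 8.
End Rule Rightmost: primary stress on the rightmost head = syllable 8.
Secondary stress on 2, 4, 6: ru.ˌra.mor.ˌfu.ni.ˌba:.lo:.ˈse:.ge.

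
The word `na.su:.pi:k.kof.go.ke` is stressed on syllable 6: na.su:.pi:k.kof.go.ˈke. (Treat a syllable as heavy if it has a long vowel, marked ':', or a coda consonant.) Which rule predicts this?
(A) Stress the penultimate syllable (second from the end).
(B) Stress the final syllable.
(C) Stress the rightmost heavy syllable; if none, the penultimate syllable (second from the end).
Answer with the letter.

B

Rule A → syllable 5 (observed: 6).
Rule B → syllable 6 ✓.
Rule C → syllable 4 (observed: 6).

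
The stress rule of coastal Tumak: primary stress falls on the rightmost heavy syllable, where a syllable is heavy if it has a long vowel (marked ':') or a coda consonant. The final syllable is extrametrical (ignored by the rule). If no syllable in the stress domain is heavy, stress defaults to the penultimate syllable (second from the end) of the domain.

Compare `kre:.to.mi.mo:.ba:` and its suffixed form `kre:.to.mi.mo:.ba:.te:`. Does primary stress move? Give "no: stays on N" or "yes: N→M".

Base `kre:.to.mi.mo:.ba:` (5 syllables):
  The final syllable (5, ba:) is extrametrical; the stress domain is syllables 1–4.
  Weights: 1 kre: H, 2 to L, 3 mi L, 4 mo: H.
  Heavy syllables in the domain: 1, 4. The rightmost is syllable 4 (mo:).
  → primary stress on syllable 4.
Suffixed `kre:.to.mi.mo:.ba:.te:` (6 syllables):
  The final syllable (6, te:) is extrametrical; the stress domain is syllables 1–5.
  Weights: 1 kre: H, 2 to L, 3 mi L, 4 mo: H, 5 ba: H.
  Heavy syllables in the domain: 1, 4, 5. The rightmost is syllable 5 (ba:).
  → primary stress on syllable 5.

yes: 4→5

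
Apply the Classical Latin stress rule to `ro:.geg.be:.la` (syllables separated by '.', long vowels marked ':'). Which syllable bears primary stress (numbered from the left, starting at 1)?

3

Classical Latin: stress the penult if heavy (long vowel or closed), else the antepenult.
Weights: 2 geg H, 3 be: H, 4 la L.
The penult (syllable 3, be:) is heavy, so it takes stress.
Stress on syllable 3: ro:.geg.ˈbe:.la.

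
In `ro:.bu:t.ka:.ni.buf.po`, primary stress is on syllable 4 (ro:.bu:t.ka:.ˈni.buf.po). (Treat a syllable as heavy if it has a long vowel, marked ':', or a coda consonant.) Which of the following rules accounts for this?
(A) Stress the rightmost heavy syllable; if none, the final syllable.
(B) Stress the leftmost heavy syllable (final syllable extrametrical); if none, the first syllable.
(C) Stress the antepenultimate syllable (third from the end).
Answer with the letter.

C

Rule A → syllable 5 (observed: 4).
Rule B → syllable 1 (observed: 4).
Rule C → syllable 4 ✓.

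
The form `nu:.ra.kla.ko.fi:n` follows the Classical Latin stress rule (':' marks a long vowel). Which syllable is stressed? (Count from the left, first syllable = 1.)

3

Classical Latin: stress the penult if heavy (long vowel or closed), else the antepenult.
Weights: 3 kla L, 4 ko L, 5 fi:n H.
The penult (syllable 4, ko) is light, so stress falls on the antepenult (syllable 3, kla).
Stress on syllable 3: nu:.ra.ˈkla.ko.fi:n.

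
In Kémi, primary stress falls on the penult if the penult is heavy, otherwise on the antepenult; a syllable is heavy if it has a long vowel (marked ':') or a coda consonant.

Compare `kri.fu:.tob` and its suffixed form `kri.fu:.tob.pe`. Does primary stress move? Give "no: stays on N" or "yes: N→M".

yes: 2→3

Base `kri.fu:.tob` (3 syllables):
  Weights: 1 kri L, 2 fu: H, 3 tob H.
  The penult (syllable 2, fu:) is heavy, so it takes stress.
  → primary stress on syllable 2.
Suffixed `kri.fu:.tob.pe` (4 syllables):
  Weights: 2 fu: H, 3 tob H, 4 pe L.
  The penult (syllable 3, tob) is heavy, so it takes stress.
  → primary stress on syllable 3.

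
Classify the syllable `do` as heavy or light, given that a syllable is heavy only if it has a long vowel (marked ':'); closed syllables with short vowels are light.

`do`: short vowel, open (no coda). Short vowel → light.

light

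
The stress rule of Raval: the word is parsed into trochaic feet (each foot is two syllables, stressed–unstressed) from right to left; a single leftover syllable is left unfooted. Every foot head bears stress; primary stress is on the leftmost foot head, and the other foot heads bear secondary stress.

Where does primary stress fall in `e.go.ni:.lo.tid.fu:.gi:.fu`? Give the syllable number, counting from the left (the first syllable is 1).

Parse right to left into trochaic (ˈσσ) feet: (ˈe.go) (ˈni:.lo) (ˈtid.fu:) (ˈgi:.fu).
Foot heads (stressed positions): 1, 3, 5, 7.
End Rule Leftmost: primary stress on the leftmost head = syllable 1.
Primary stress: syllable 1 → ˈe.go.ni:.lo.tid.fu:.gi:.fu.

1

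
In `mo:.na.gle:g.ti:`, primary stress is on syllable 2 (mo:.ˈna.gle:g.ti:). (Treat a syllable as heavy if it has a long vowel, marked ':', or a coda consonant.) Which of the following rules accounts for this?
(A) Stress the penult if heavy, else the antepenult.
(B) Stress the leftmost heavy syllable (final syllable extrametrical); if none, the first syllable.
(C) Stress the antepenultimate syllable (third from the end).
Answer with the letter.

C

Rule A → syllable 3 (observed: 2).
Rule B → syllable 1 (observed: 2).
Rule C → syllable 2 ✓.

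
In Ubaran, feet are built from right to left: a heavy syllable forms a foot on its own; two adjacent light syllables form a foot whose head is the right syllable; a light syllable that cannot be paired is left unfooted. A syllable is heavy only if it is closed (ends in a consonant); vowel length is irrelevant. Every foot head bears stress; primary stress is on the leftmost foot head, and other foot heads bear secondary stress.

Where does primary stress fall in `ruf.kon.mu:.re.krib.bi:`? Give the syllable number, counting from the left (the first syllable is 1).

Weights: 1 ruf H, 2 kon H, 3 mu: L, 4 re L, 5 krib H, 6 bi: L.
Parse right to left (heavy = foot alone; LL = one foot; stranded L unfooted): (ˈruf) (ˈkon) (mu:.ˈre) (ˈkrib) bi:.
Foot heads: 1, 2, 4, 5.
Primary stress on the leftmost head = syllable 1.
Primary stress: syllable 1 → ˈruf.kon.mu:.re.krib.bi:.

1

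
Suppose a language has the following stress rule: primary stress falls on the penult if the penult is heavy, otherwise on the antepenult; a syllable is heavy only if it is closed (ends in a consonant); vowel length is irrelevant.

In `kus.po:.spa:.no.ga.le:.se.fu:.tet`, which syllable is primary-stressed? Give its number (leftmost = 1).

Weights: 7 se L, 8 fu: L, 9 tet H.
The penult (syllable 8, fu:) is light, so stress falls on the antepenult (syllable 7, se).
Primary stress: syllable 7 → kus.po:.spa:.no.ga.le:.ˈse.fu:.tet.

7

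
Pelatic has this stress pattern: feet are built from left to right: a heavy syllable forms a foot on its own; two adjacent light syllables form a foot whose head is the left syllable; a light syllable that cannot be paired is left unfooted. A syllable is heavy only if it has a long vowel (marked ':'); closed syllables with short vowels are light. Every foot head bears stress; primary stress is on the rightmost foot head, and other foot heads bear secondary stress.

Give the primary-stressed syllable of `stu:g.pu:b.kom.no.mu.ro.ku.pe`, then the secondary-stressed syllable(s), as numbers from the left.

primary 7, secondary 1, 2, 3, 5

Weights: 1 stu:g H, 2 pu:b H, 3 kom L, 4 no L, 5 mu L, 6 ro L, 7 ku L, 8 pe L.
Parse left to right (heavy = foot alone; LL = one foot; stranded L unfooted): (ˈstu:g) (ˈpu:b) (ˈkom.no) (ˈmu.ro) (ˈku.pe).
Foot heads: 1, 2, 3, 5, 7.
Primary stress on the rightmost head = syllable 7.
Secondary stress on 1, 2, 3, 5: ˌstu:g.ˌpu:b.ˌkom.no.ˌmu.ro.ˈku.pe.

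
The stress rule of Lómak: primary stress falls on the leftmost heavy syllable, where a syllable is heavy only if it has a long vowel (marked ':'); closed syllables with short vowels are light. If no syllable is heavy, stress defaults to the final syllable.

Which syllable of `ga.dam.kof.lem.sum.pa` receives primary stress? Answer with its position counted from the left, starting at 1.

Weights: 1 ga L, 2 dam L, 3 kof L, 4 lem L, 5 sum L, 6 pa L.
No heavy syllable in the domain; default to the final syllable = syllable 6.
Primary stress: syllable 6 → ga.dam.kof.lem.sum.ˈpa.

6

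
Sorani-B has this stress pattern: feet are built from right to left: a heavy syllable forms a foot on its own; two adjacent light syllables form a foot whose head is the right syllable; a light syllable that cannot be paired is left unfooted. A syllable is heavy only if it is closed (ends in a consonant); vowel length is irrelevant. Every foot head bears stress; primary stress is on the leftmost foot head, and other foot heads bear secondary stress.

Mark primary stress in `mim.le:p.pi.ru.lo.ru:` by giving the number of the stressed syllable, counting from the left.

1

Weights: 1 mim H, 2 le:p H, 3 pi L, 4 ru L, 5 lo L, 6 ru: L.
Parse right to left (heavy = foot alone; LL = one foot; stranded L unfooted): (ˈmim) (ˈle:p) (pi.ˈru) (lo.ˈru:).
Foot heads: 1, 2, 4, 6.
Primary stress on the leftmost head = syllable 1.
Primary stress: syllable 1 → ˈmim.le:p.pi.ru.lo.ru:.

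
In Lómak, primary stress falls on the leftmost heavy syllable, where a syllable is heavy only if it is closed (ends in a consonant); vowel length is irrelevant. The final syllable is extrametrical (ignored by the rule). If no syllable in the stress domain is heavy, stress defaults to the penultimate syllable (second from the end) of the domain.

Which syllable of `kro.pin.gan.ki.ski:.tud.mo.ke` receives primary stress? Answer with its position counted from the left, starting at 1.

2

The final syllable (8, ke) is extrametrical; the stress domain is syllables 1–7.
Weights: 1 kro L, 2 pin H, 3 gan H, 4 ki L, 5 ski: L, 6 tud H, 7 mo L.
Heavy syllables in the domain: 2, 3, 6. The leftmost is syllable 2 (pin).
Primary stress: syllable 2 → kro.ˈpin.gan.ki.ski:.tud.mo.ke.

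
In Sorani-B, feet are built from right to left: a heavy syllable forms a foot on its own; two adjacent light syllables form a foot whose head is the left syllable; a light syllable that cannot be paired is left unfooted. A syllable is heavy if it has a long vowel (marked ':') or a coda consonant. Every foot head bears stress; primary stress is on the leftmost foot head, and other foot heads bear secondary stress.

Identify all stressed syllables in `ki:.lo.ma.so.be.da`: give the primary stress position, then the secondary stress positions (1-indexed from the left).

primary 1, secondary 3, 5

Weights: 1 ki: H, 2 lo L, 3 ma L, 4 so L, 5 be L, 6 da L.
Parse right to left (heavy = foot alone; LL = one foot; stranded L unfooted): (ˈki:) lo (ˈma.so) (ˈbe.da).
Foot heads: 1, 3, 5.
Primary stress on the leftmost head = syllable 1.
Secondary stress on 3, 5: ˈki:.lo.ˌma.so.ˌbe.da.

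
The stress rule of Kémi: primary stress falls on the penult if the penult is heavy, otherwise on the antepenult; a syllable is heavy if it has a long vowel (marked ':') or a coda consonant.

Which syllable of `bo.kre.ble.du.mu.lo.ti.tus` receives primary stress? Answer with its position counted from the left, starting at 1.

Weights: 6 lo L, 7 ti L, 8 tus H.
The penult (syllable 7, ti) is light, so stress falls on the antepenult (syllable 6, lo).
Primary stress: syllable 6 → bo.kre.ble.du.mu.ˈlo.ti.tus.

6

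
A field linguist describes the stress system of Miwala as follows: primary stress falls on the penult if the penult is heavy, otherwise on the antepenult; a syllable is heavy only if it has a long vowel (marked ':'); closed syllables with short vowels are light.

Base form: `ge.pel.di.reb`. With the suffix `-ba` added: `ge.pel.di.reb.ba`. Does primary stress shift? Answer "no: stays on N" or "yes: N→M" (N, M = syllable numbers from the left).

yes: 2→3

Base `ge.pel.di.reb` (4 syllables):
  Weights: 2 pel L, 3 di L, 4 reb L.
  The penult (syllable 3, di) is light, so stress falls on the antepenult (syllable 2, pel).
  → primary stress on syllable 2.
Suffixed `ge.pel.di.reb.ba` (5 syllables):
  Weights: 3 di L, 4 reb L, 5 ba L.
  The penult (syllable 4, reb) is light, so stress falls on the antepenult (syllable 3, di).
  → primary stress on syllable 3.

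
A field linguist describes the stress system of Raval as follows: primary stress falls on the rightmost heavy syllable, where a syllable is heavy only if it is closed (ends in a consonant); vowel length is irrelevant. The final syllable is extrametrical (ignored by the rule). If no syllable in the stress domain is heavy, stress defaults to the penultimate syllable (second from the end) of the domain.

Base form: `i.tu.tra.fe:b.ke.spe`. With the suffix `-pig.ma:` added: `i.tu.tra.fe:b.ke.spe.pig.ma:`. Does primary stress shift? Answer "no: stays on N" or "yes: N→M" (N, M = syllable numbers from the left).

yes: 4→7

Base `i.tu.tra.fe:b.ke.spe` (6 syllables):
  The final syllable (6, spe) is extrametrical; the stress domain is syllables 1–5.
  Weights: 1 i L, 2 tu L, 3 tra L, 4 fe:b H, 5 ke L.
  Heavy syllables in the domain: 4. The rightmost is syllable 4 (fe:b).
  → primary stress on syllable 4.
Suffixed `i.tu.tra.fe:b.ke.spe.pig.ma:` (8 syllables):
  The final syllable (8, ma:) is extrametrical; the stress domain is syllables 1–7.
  Weights: 1 i L, 2 tu L, 3 tra L, 4 fe:b H, 5 ke L, 6 spe L, 7 pig H.
  Heavy syllables in the domain: 4, 7. The rightmost is syllable 7 (pig).
  → primary stress on syllable 7.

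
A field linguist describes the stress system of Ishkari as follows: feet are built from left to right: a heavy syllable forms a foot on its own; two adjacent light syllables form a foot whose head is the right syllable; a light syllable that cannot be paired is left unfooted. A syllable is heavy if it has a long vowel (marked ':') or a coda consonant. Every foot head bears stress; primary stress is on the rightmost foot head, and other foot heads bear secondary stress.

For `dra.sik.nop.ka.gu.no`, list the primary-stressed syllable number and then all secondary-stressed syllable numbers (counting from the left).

primary 5, secondary 2, 3

Weights: 1 dra L, 2 sik H, 3 nop H, 4 ka L, 5 gu L, 6 no L.
Parse left to right (heavy = foot alone; LL = one foot; stranded L unfooted): dra (ˈsik) (ˈnop) (ka.ˈgu) no.
Foot heads: 2, 3, 5.
Primary stress on the rightmost head = syllable 5.
Secondary stress on 2, 3: dra.ˌsik.ˌnop.ka.ˈgu.no.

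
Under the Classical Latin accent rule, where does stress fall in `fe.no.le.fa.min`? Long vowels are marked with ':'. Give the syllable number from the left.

3

Classical Latin: stress the penult if heavy (long vowel or closed), else the antepenult.
Weights: 3 le L, 4 fa L, 5 min H.
The penult (syllable 4, fa) is light, so stress falls on the antepenult (syllable 3, le).
Stress on syllable 3: fe.no.ˈle.fa.min.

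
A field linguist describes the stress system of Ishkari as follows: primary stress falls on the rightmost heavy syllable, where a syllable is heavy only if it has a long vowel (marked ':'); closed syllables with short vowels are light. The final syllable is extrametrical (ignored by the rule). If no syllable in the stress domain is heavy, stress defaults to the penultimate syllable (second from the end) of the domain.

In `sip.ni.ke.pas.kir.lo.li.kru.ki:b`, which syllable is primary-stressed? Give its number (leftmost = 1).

7

The final syllable (9, ki:b) is extrametrical; the stress domain is syllables 1–8.
Weights: 1 sip L, 2 ni L, 3 ke L, 4 pas L, 5 kir L, 6 lo L, 7 li L, 8 kru L.
No heavy syllable in the domain; default to the penultimate syllable (second from the end) of the domain = syllable 7.
Primary stress: syllable 7 → sip.ni.ke.pas.kir.lo.ˈli.kru.ki:b.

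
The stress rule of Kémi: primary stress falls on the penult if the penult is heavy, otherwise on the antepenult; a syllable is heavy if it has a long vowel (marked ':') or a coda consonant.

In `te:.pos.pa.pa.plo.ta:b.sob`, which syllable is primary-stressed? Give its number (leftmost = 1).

Weights: 5 plo L, 6 ta:b H, 7 sob H.
The penult (syllable 6, ta:b) is heavy, so it takes stress.
Primary stress: syllable 6 → te:.pos.pa.pa.plo.ˈta:b.sob.

6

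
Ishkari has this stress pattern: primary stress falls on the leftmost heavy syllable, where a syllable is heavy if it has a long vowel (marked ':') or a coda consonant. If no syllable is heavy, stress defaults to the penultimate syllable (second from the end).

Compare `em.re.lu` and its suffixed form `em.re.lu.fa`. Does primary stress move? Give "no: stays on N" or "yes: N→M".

Base `em.re.lu` (3 syllables):
  Weights: 1 em H, 2 re L, 3 lu L.
  Heavy syllables in the domain: 1. The leftmost is syllable 1 (em).
  → primary stress on syllable 1.
Suffixed `em.re.lu.fa` (4 syllables):
  Weights: 1 em H, 2 re L, 3 lu L, 4 fa L.
  Heavy syllables in the domain: 1. The leftmost is syllable 1 (em).
  → primary stress on syllable 1.

no: stays on 1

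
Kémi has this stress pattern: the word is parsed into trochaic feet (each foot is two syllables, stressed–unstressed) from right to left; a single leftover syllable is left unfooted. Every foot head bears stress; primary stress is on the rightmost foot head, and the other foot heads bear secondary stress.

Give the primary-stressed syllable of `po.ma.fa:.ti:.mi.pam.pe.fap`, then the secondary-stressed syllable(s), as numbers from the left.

primary 7, secondary 1, 3, 5

Parse right to left into trochaic (ˈσσ) feet: (ˈpo.ma) (ˈfa:.ti:) (ˈmi.pam) (ˈpe.fap).
Foot heads (stressed positions): 1, 3, 5, 7.
End Rule Rightmost: primary stress on the rightmost head = syllable 7.
Secondary stress on 1, 3, 5: ˌpo.ma.ˌfa:.ti:.ˌmi.pam.ˈpe.fap.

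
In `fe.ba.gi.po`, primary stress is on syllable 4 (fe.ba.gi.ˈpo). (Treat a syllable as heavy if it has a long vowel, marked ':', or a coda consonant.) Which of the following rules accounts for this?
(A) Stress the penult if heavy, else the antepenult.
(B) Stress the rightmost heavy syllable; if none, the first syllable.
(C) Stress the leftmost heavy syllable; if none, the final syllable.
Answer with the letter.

C

Rule A → syllable 2 (observed: 4).
Rule B → syllable 1 (observed: 4).
Rule C → syllable 4 ✓.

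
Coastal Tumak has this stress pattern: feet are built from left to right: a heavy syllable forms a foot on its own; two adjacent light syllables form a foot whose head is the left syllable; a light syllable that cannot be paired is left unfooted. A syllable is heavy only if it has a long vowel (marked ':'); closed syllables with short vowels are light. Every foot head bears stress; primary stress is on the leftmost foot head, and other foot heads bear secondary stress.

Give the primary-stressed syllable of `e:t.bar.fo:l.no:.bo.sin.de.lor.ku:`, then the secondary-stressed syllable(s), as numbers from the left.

primary 1, secondary 3, 4, 5, 7, 9

Weights: 1 e:t H, 2 bar L, 3 fo:l H, 4 no: H, 5 bo L, 6 sin L, 7 de L, 8 lor L, 9 ku: H.
Parse left to right (heavy = foot alone; LL = one foot; stranded L unfooted): (ˈe:t) bar (ˈfo:l) (ˈno:) (ˈbo.sin) (ˈde.lor) (ˈku:).
Foot heads: 1, 3, 4, 5, 7, 9.
Primary stress on the leftmost head = syllable 1.
Secondary stress on 3, 4, 5, 7, 9: ˈe:t.bar.ˌfo:l.ˌno:.ˌbo.sin.ˌde.lor.ˌku:.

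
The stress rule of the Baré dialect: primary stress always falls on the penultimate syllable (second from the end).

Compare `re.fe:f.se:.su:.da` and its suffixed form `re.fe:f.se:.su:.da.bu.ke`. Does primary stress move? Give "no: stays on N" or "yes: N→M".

yes: 4→6

Base `re.fe:f.se:.su:.da` (5 syllables):
  The word has 5 syllables; the penultimate syllable (second from the end) is syllable 4 (su:).
  → primary stress on syllable 4.
Suffixed `re.fe:f.se:.su:.da.bu.ke` (7 syllables):
  The word has 7 syllables; the penultimate syllable (second from the end) is syllable 6 (bu).
  → primary stress on syllable 6.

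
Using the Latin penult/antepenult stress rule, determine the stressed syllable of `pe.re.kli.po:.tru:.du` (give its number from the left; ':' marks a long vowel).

Classical Latin: stress the penult if heavy (long vowel or closed), else the antepenult.
Weights: 4 po: H, 5 tru: H, 6 du L.
The penult (syllable 5, tru:) is heavy, so it takes stress.
Stress on syllable 5: pe.re.kli.po:.ˈtru:.du.

5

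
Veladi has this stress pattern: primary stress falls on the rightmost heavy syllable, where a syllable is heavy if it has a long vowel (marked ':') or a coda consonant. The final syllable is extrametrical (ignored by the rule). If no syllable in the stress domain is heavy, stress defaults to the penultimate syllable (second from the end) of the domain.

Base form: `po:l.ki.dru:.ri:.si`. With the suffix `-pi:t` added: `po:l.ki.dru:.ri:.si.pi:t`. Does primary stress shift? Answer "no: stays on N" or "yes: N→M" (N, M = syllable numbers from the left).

Base `po:l.ki.dru:.ri:.si` (5 syllables):
  The final syllable (5, si) is extrametrical; the stress domain is syllables 1–4.
  Weights: 1 po:l H, 2 ki L, 3 dru: H, 4 ri: H.
  Heavy syllables in the domain: 1, 3, 4. The rightmost is syllable 4 (ri:).
  → primary stress on syllable 4.
Suffixed `po:l.ki.dru:.ri:.si.pi:t` (6 syllables):
  The final syllable (6, pi:t) is extrametrical; the stress domain is syllables 1–5.
  Weights: 1 po:l H, 2 ki L, 3 dru: H, 4 ri: H, 5 si L.
  Heavy syllables in the domain: 1, 3, 4. The rightmost is syllable 4 (ri:).
  → primary stress on syllable 4.

no: stays on 4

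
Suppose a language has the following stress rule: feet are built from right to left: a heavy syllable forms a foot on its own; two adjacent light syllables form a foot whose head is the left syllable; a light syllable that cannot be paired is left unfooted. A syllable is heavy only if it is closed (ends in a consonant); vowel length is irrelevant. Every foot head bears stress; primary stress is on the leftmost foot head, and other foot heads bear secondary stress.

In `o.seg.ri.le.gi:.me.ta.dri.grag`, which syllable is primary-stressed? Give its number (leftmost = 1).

2

Weights: 1 o L, 2 seg H, 3 ri L, 4 le L, 5 gi: L, 6 me L, 7 ta L, 8 dri L, 9 grag H.
Parse right to left (heavy = foot alone; LL = one foot; stranded L unfooted): o (ˈseg) (ˈri.le) (ˈgi:.me) (ˈta.dri) (ˈgrag).
Foot heads: 2, 3, 5, 7, 9.
Primary stress on the leftmost head = syllable 2.
Primary stress: syllable 2 → o.ˈseg.ri.le.gi:.me.ta.dri.grag.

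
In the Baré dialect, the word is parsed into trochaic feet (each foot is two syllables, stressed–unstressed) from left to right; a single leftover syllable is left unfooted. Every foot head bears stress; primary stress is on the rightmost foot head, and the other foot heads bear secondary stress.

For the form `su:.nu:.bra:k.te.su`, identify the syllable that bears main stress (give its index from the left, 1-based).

3

Parse left to right into trochaic (ˈσσ) feet: (ˈsu:.nu:) (ˈbra:k.te) su. Syllable 5 is left unfooted.
Foot heads (stressed positions): 1, 3.
End Rule Rightmost: primary stress on the rightmost head = syllable 3.
Primary stress: syllable 3 → su:.nu:.ˈbra:k.te.su.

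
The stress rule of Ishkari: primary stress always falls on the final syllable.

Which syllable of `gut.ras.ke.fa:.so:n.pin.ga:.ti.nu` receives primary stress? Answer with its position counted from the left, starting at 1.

9

The word has 9 syllables; the final syllable is syllable 9 (nu).
Primary stress: syllable 9 → gut.ras.ke.fa:.so:n.pin.ga:.ti.ˈnu.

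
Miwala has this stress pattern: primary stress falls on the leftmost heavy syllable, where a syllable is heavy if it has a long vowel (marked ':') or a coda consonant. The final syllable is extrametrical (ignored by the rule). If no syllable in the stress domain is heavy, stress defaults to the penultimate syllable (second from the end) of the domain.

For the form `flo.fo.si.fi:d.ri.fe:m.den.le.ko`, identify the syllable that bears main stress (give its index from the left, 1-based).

4

The final syllable (9, ko) is extrametrical; the stress domain is syllables 1–8.
Weights: 1 flo L, 2 fo L, 3 si L, 4 fi:d H, 5 ri L, 6 fe:m H, 7 den H, 8 le L.
Heavy syllables in the domain: 4, 6, 7. The leftmost is syllable 4 (fi:d).
Primary stress: syllable 4 → flo.fo.si.ˈfi:d.ri.fe:m.den.le.ko.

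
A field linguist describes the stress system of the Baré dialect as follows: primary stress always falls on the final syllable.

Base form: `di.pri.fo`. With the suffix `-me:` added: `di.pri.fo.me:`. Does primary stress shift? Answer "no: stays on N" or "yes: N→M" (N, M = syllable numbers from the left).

Base `di.pri.fo` (3 syllables):
  The word has 3 syllables; the final syllable is syllable 3 (fo).
  → primary stress on syllable 3.
Suffixed `di.pri.fo.me:` (4 syllables):
  The word has 4 syllables; the final syllable is syllable 4 (me:).
  → primary stress on syllable 4.

yes: 3→4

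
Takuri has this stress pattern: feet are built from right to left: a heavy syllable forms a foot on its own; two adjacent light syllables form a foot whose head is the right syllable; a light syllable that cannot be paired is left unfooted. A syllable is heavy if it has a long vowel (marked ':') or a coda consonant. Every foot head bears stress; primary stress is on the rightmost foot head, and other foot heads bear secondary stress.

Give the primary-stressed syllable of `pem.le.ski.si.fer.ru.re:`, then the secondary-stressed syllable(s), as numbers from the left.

Weights: 1 pem H, 2 le L, 3 ski L, 4 si L, 5 fer H, 6 ru L, 7 re: H.
Parse right to left (heavy = foot alone; LL = one foot; stranded L unfooted): (ˈpem) le (ski.ˈsi) (ˈfer) ru (ˈre:).
Foot heads: 1, 4, 5, 7.
Primary stress on the rightmost head = syllable 7.
Secondary stress on 1, 4, 5: ˌpem.le.ski.ˌsi.ˌfer.ru.ˈre:.

primary 7, secondary 1, 4, 5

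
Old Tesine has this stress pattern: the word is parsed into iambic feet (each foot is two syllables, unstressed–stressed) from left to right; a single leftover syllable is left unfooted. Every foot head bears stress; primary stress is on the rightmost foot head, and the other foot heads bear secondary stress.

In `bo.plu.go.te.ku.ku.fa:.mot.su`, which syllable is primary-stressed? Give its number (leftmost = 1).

Parse left to right into iambic (σˈσ) feet: (bo.ˈplu) (go.ˈte) (ku.ˈku) (fa:.ˈmot) su. Syllable 9 is left unfooted.
Foot heads (stressed positions): 2, 4, 6, 8.
End Rule Rightmost: primary stress on the rightmost head = syllable 8.
Primary stress: syllable 8 → bo.plu.go.te.ku.ku.fa:.ˈmot.su.

8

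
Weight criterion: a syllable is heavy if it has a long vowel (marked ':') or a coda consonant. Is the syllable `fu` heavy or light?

light

`fu`: short vowel, open (no coda). Short vowel, open → light.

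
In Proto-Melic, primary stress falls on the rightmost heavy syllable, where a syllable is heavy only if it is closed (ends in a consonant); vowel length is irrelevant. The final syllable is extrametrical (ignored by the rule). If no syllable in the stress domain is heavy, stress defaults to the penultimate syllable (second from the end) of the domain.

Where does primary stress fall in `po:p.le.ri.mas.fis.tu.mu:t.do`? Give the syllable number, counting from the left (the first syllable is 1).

7

The final syllable (8, do) is extrametrical; the stress domain is syllables 1–7.
Weights: 1 po:p H, 2 le L, 3 ri L, 4 mas H, 5 fis H, 6 tu L, 7 mu:t H.
Heavy syllables in the domain: 1, 4, 5, 7. The rightmost is syllable 7 (mu:t).
Primary stress: syllable 7 → po:p.le.ri.mas.fis.tu.ˈmu:t.do.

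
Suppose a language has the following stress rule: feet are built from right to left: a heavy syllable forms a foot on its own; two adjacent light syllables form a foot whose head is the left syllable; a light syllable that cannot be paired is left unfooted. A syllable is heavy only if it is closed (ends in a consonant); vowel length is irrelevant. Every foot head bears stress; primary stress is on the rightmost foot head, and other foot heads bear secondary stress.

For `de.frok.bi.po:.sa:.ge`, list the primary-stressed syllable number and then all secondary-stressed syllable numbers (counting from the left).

Weights: 1 de L, 2 frok H, 3 bi L, 4 po: L, 5 sa: L, 6 ge L.
Parse right to left (heavy = foot alone; LL = one foot; stranded L unfooted): de (ˈfrok) (ˈbi.po:) (ˈsa:.ge).
Foot heads: 2, 3, 5.
Primary stress on the rightmost head = syllable 5.
Secondary stress on 2, 3: de.ˌfrok.ˌbi.po:.ˈsa:.ge.

primary 5, secondary 2, 3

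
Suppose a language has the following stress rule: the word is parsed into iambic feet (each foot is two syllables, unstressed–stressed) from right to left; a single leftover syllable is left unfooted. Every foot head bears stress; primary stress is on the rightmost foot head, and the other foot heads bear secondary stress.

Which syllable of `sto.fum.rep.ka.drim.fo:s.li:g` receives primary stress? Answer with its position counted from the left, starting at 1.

7

Parse right to left into iambic (σˈσ) feet: sto (fum.ˈrep) (ka.ˈdrim) (fo:s.ˈli:g). Syllable 1 is left unfooted.
Foot heads (stressed positions): 3, 5, 7.
End Rule Rightmost: primary stress on the rightmost head = syllable 7.
Primary stress: syllable 7 → sto.fum.rep.ka.drim.fo:s.ˈli:g.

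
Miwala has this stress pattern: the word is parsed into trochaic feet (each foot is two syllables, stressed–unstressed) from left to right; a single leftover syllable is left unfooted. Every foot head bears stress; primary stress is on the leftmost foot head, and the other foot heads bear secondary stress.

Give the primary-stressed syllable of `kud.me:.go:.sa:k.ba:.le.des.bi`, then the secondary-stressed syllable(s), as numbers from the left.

Parse left to right into trochaic (ˈσσ) feet: (ˈkud.me:) (ˈgo:.sa:k) (ˈba:.le) (ˈdes.bi).
Foot heads (stressed positions): 1, 3, 5, 7.
End Rule Leftmost: primary stress on the leftmost head = syllable 1.
Secondary stress on 3, 5, 7: ˈkud.me:.ˌgo:.sa:k.ˌba:.le.ˌdes.bi.

primary 1, secondary 3, 5, 7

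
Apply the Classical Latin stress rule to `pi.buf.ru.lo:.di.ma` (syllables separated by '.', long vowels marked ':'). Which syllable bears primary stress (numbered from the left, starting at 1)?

Classical Latin: stress the penult if heavy (long vowel or closed), else the antepenult.
Weights: 4 lo: H, 5 di L, 6 ma L.
The penult (syllable 5, di) is light, so stress falls on the antepenult (syllable 4, lo:).
Stress on syllable 4: pi.buf.ru.ˈlo:.di.ma.

4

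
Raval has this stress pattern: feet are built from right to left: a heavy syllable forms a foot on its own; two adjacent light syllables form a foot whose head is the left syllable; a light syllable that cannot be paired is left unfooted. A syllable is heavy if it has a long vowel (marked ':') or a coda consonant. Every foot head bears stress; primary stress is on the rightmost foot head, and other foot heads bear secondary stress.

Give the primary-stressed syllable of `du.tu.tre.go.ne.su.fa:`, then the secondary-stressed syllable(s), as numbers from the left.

primary 7, secondary 1, 3, 5

Weights: 1 du L, 2 tu L, 3 tre L, 4 go L, 5 ne L, 6 su L, 7 fa: H.
Parse right to left (heavy = foot alone; LL = one foot; stranded L unfooted): (ˈdu.tu) (ˈtre.go) (ˈne.su) (ˈfa:).
Foot heads: 1, 3, 5, 7.
Primary stress on the rightmost head = syllable 7.
Secondary stress on 1, 3, 5: ˌdu.tu.ˌtre.go.ˌne.su.ˈfa:.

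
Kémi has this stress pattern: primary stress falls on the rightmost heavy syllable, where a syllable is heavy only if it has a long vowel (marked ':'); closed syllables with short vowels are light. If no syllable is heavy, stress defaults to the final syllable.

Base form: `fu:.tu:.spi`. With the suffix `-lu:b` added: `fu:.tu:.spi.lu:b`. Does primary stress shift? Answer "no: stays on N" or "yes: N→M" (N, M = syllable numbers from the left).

yes: 2→4

Base `fu:.tu:.spi` (3 syllables):
  Weights: 1 fu: H, 2 tu: H, 3 spi L.
  Heavy syllables in the domain: 1, 2. The rightmost is syllable 2 (tu:).
  → primary stress on syllable 2.
Suffixed `fu:.tu:.spi.lu:b` (4 syllables):
  Weights: 1 fu: H, 2 tu: H, 3 spi L, 4 lu:b H.
  Heavy syllables in the domain: 1, 2, 4. The rightmost is syllable 4 (lu:b).
  → primary stress on syllable 4.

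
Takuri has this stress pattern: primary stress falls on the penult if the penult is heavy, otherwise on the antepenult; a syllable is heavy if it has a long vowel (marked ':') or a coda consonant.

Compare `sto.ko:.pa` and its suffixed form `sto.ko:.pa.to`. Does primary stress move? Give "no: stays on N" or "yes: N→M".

Base `sto.ko:.pa` (3 syllables):
  Weights: 1 sto L, 2 ko: H, 3 pa L.
  The penult (syllable 2, ko:) is heavy, so it takes stress.
  → primary stress on syllable 2.
Suffixed `sto.ko:.pa.to` (4 syllables):
  Weights: 2 ko: H, 3 pa L, 4 to L.
  The penult (syllable 3, pa) is light, so stress falls on the antepenult (syllable 2, ko:).
  → primary stress on syllable 2.

no: stays on 2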